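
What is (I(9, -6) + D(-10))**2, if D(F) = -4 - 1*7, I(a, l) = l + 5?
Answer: 144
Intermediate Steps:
I(a, l) = 5 + l
D(F) = -11 (D(F) = -4 - 7 = -11)
(I(9, -6) + D(-10))**2 = ((5 - 6) - 11)**2 = (-1 - 11)**2 = (-12)**2 = 144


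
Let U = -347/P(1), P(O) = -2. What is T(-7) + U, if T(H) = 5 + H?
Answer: 343/2 ≈ 171.50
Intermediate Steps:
U = 347/2 (U = -347/(-2) = -347*(-½) = 347/2 ≈ 173.50)
T(-7) + U = (5 - 7) + 347/2 = -2 + 347/2 = 343/2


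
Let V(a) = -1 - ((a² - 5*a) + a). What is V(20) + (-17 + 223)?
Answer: -115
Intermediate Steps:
V(a) = -1 - a² + 4*a (V(a) = -1 - (a² - 4*a) = -1 + (-a² + 4*a) = -1 - a² + 4*a)
V(20) + (-17 + 223) = (-1 - 1*20² + 4*20) + (-17 + 223) = (-1 - 1*400 + 80) + 206 = (-1 - 400 + 80) + 206 = -321 + 206 = -115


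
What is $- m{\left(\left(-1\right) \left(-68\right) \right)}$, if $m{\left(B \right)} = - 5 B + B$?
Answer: $272$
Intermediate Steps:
$m{\left(B \right)} = - 4 B$
$- m{\left(\left(-1\right) \left(-68\right) \right)} = - \left(-4\right) \left(\left(-1\right) \left(-68\right)\right) = - \left(-4\right) 68 = \left(-1\right) \left(-272\right) = 272$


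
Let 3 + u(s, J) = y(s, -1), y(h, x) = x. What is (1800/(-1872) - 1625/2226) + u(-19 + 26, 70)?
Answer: -82351/14469 ≈ -5.6915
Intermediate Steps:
u(s, J) = -4 (u(s, J) = -3 - 1 = -4)
(1800/(-1872) - 1625/2226) + u(-19 + 26, 70) = (1800/(-1872) - 1625/2226) - 4 = (1800*(-1/1872) - 1625*1/2226) - 4 = (-25/26 - 1625/2226) - 4 = -24475/14469 - 4 = -82351/14469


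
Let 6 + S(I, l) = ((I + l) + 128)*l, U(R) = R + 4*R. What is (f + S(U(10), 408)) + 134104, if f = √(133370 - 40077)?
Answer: 373186 + √93293 ≈ 3.7349e+5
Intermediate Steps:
U(R) = 5*R
S(I, l) = -6 + l*(128 + I + l) (S(I, l) = -6 + ((I + l) + 128)*l = -6 + (128 + I + l)*l = -6 + l*(128 + I + l))
f = √93293 ≈ 305.44
(f + S(U(10), 408)) + 134104 = (√93293 + (-6 + 408² + 128*408 + (5*10)*408)) + 134104 = (√93293 + (-6 + 166464 + 52224 + 50*408)) + 134104 = (√93293 + (-6 + 166464 + 52224 + 20400)) + 134104 = (√93293 + 239082) + 134104 = (239082 + √93293) + 134104 = 373186 + √93293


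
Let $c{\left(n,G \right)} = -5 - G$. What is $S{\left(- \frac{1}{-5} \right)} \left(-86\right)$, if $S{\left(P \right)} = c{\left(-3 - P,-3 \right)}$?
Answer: $172$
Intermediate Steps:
$S{\left(P \right)} = -2$ ($S{\left(P \right)} = -5 - -3 = -5 + 3 = -2$)
$S{\left(- \frac{1}{-5} \right)} \left(-86\right) = \left(-2\right) \left(-86\right) = 172$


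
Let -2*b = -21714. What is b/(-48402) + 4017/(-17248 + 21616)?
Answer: 628237/903504 ≈ 0.69533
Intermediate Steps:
b = 10857 (b = -½*(-21714) = 10857)
b/(-48402) + 4017/(-17248 + 21616) = 10857/(-48402) + 4017/(-17248 + 21616) = 10857*(-1/48402) + 4017/4368 = -3619/16134 + 4017*(1/4368) = -3619/16134 + 103/112 = 628237/903504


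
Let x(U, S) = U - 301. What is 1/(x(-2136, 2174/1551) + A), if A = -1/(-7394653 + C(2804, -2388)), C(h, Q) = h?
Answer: -7391849/18013936012 ≈ -0.00041034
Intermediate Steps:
x(U, S) = -301 + U
A = 1/7391849 (A = -1/(-7394653 + 2804) = -1/(-7391849) = -1*(-1/7391849) = 1/7391849 ≈ 1.3528e-7)
1/(x(-2136, 2174/1551) + A) = 1/((-301 - 2136) + 1/7391849) = 1/(-2437 + 1/7391849) = 1/(-18013936012/7391849) = -7391849/18013936012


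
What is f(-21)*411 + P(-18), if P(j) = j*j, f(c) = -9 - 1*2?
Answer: -4197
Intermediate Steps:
f(c) = -11 (f(c) = -9 - 2 = -11)
P(j) = j²
f(-21)*411 + P(-18) = -11*411 + (-18)² = -4521 + 324 = -4197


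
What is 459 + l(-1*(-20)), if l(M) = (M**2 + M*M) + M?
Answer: 1279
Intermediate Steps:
l(M) = M + 2*M**2 (l(M) = (M**2 + M**2) + M = 2*M**2 + M = M + 2*M**2)
459 + l(-1*(-20)) = 459 + (-1*(-20))*(1 + 2*(-1*(-20))) = 459 + 20*(1 + 2*20) = 459 + 20*(1 + 40) = 459 + 20*41 = 459 + 820 = 1279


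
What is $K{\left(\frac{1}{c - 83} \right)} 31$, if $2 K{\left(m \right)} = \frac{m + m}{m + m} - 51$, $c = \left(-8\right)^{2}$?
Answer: $-775$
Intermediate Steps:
$c = 64$
$K{\left(m \right)} = -25$ ($K{\left(m \right)} = \frac{\frac{m + m}{m + m} - 51}{2} = \frac{\frac{2 m}{2 m} - 51}{2} = \frac{2 m \frac{1}{2 m} - 51}{2} = \frac{1 - 51}{2} = \frac{1}{2} \left(-50\right) = -25$)
$K{\left(\frac{1}{c - 83} \right)} 31 = \left(-25\right) 31 = -775$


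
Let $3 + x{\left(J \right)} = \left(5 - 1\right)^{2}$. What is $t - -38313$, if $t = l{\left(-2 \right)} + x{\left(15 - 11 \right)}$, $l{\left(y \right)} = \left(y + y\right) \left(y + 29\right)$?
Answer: $38218$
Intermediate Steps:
$x{\left(J \right)} = 13$ ($x{\left(J \right)} = -3 + \left(5 - 1\right)^{2} = -3 + 4^{2} = -3 + 16 = 13$)
$l{\left(y \right)} = 2 y \left(29 + y\right)$
$t = -95$ ($t = 2 \left(-2\right) \left(29 - 2\right) + 13 = 2 \left(-2\right) 27 + 13 = -108 + 13 = -95$)
$t - -38313 = -95 - -38313 = -95 + 38313 = 38218$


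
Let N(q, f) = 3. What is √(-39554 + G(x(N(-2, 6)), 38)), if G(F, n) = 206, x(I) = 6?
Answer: 6*I*√1093 ≈ 198.36*I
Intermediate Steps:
√(-39554 + G(x(N(-2, 6)), 38)) = √(-39554 + 206) = √(-39348) = 6*I*√1093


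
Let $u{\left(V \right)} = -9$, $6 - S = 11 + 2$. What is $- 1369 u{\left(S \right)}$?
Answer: $12321$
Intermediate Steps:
$S = -7$ ($S = 6 - \left(11 + 2\right) = 6 - 13 = -7$)
$- 1369 u{\left(S \right)} = \left(-1369\right) \left(-9\right) = 12321$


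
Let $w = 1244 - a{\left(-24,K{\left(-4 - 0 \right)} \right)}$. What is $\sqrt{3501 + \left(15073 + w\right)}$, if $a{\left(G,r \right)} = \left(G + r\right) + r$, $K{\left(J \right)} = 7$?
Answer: $2 \sqrt{4957} \approx 140.81$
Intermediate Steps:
$a{\left(G,r \right)} = G + 2 r$
$w = 1254$ ($w = 1244 - \left(-24 + 2 \cdot 7\right) = 1244 - \left(-24 + 14\right) = 1244 - -10 = 1244 + 10 = 1254$)
$\sqrt{3501 + \left(15073 + w\right)} = \sqrt{3501 + \left(15073 + 1254\right)} = \sqrt{3501 + 16327} = \sqrt{19828} = 2 \sqrt{4957}$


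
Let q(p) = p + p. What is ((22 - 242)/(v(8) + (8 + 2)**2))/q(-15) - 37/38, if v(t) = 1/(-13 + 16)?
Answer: -10301/11438 ≈ -0.90059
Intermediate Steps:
q(p) = 2*p
v(t) = 1/3
((22 - 242)/(v(8) + (8 + 2)**2))/q(-15) - 37/38 = ((22 - 242)/(1/3 + (8 + 2)**2))/((2*(-15))) - 37/38 = -220/(1/3 + 10**2)/(-30) - 37*1/38 = -220/(1/3 + 100)*(-1/30) - 37/38 = -220/301/3*(-1/30) - 37/38 = -220*3/301*(-1/30) - 37/38 = -660/301*(-1/30) - 37/38 = 22/301 - 37/38 = -10301/11438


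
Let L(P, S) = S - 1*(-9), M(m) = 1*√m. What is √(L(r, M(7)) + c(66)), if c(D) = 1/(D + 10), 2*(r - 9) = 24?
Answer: √(13015 + 1444*√7)/38 ≈ 3.4145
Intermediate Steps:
r = 21 (r = 9 + (½)*24 = 9 + 12 = 21)
M(m) = √m
L(P, S) = 9 + S (L(P, S) = S + 9 = 9 + S)
c(D) = 1/(10 + D)
√(L(r, M(7)) + c(66)) = √((9 + √7) + 1/(10 + 66)) = √((9 + √7) + 1/76) = √(685/76 + √7)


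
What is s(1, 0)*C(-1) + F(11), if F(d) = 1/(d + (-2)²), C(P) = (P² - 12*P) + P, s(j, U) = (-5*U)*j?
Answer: 1/15 ≈ 0.066667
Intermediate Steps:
s(j, U) = -5*U*j
C(P) = P² - 11*P
F(d) = 1/(4 + d) (F(d) = 1/(d + 4) = 1/(4 + d))
s(1, 0)*C(-1) + F(11) = (-5*0*1)*(-(-11 - 1)) + 1/(4 + 11) = 0*(-1*(-12)) + 1/15 = 0*12 + 1/15 = 0 + 1/15 = 1/15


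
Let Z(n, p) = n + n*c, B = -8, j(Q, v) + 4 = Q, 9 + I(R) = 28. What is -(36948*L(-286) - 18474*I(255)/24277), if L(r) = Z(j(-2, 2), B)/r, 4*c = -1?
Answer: -178911453/315601 ≈ -566.89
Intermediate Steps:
c = -1/4 (c = (1/4)*(-1) = -1/4 ≈ -0.25000)
I(R) = 19 (I(R) = -9 + 28 = 19)
j(Q, v) = -4 + Q
Z(n, p) = 3*n/4 (Z(n, p) = n + n*(-1/4) = n - n/4 = 3*n/4)
L(r) = -9/(2*r) (L(r) = (3*(-4 - 2)/4)/r = ((3/4)*(-6))/r = -9/(2*r))
-(36948*L(-286) - 18474*I(255)/24277) = -36948/(1/(-9/2/(-286) + 19/(-48554))) = -36948/(1/(-9/2*(-1/286) + 19*(-1/48554))) = -36948/(1/(9/572 - 19/48554)) = -36948/(1/(19369/1262404)) = -36948/1262404/19369 = -36948*19369/1262404 = -178911453/315601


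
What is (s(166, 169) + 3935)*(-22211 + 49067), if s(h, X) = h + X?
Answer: 114675120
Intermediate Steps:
s(h, X) = X + h
(s(166, 169) + 3935)*(-22211 + 49067) = ((169 + 166) + 3935)*(-22211 + 49067) = (335 + 3935)*26856 = 4270*26856 = 114675120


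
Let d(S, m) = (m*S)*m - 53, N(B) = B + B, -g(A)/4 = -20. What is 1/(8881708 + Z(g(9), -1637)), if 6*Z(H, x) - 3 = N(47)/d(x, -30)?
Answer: 8840118/78515351181509 ≈ 1.1259e-7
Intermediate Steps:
g(A) = 80 (g(A) = -4*(-20) = 80)
N(B) = 2*B
d(S, m) = -53 + S*m² (d(S, m) = (S*m)*m - 53 = S*m² - 53 = -53 + S*m²)
Z(H, x) = ½ + 47/(3*(-53 + 900*x)) (Z(H, x) = ½ + ((2*47)/(-53 + x*(-30)²))/6 = ½ + (94/(-53 + x*900))/6 = ½ + (94/(-53 + 900*x))/6 = ½ + 47/(3*(-53 + 900*x)))
1/(8881708 + Z(g(9), -1637)) = 1/(8881708 + 5*(-13 + 540*(-1637))/(6*(-53 + 900*(-1637)))) = 1/(8881708 + 5*(-13 - 883980)/(6*(-53 - 1473300))) = 1/(8881708 + (⅚)*(-883993)/(-1473353)) = 1/(8881708 + (⅚)*(-1/1473353)*(-883993)) = 1/(8881708 + 4419965/8840118) = 1/(78515351181509/8840118) = 8840118/78515351181509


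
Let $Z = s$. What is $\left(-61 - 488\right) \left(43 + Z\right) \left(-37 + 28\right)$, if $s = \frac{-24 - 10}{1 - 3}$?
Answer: $296460$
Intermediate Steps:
$s = 17$ ($s = - \frac{34}{-2} = \left(-34\right) \left(- \frac{1}{2}\right) = 17$)
$Z = 17$
$\left(-61 - 488\right) \left(43 + Z\right) \left(-37 + 28\right) = \left(-61 - 488\right) \left(43 + 17\right) \left(-37 + 28\right) = \left(-61 - 488\right) 60 \left(-9\right) = \left(-549\right) \left(-540\right) = 296460$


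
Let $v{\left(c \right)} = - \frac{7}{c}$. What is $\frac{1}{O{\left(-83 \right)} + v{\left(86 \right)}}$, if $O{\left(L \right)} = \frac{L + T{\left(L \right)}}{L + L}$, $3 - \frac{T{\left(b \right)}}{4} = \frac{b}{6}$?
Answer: $\frac{10707}{139} \approx 77.029$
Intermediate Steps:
$T{\left(b \right)} = 12 - \frac{2 b}{3}$ ($T{\left(b \right)} = 12 - 4 \frac{b}{6} = 12 - \frac{2 b}{3}$)
$O{\left(L \right)} = \frac{12 + \frac{L}{3}}{2 L}$ ($O{\left(L \right)} = \frac{L - \left(-12 + \frac{2 L}{3}\right)}{L + L} = \frac{12 + \frac{L}{3}}{2 L}$)
$\frac{1}{O{\left(-83 \right)} + v{\left(86 \right)}} = \frac{1}{\frac{36 - 83}{6 \left(-83\right)} - \frac{7}{86}} = \frac{1}{\frac{1}{6} \left(- \frac{1}{83}\right) \left(-47\right) - \frac{7}{86}} = \frac{1}{\frac{47}{498} - \frac{7}{86}} = \frac{1}{\frac{139}{10707}} = \frac{10707}{139}$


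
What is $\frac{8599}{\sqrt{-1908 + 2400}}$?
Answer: $\frac{8599 \sqrt{123}}{246} \approx 387.67$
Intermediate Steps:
$\frac{8599}{\sqrt{-1908 + 2400}} = \frac{8599}{\sqrt{492}} = \frac{8599}{2 \sqrt{123}} = 8599 \frac{\sqrt{123}}{246} = \frac{8599 \sqrt{123}}{246}$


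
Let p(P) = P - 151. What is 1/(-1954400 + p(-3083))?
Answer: -1/1957634 ≈ -5.1082e-7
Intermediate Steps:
p(P) = -151 + P
1/(-1954400 + p(-3083)) = 1/(-1954400 + (-151 - 3083)) = 1/(-1954400 - 3234) = 1/(-1957634) = -1/1957634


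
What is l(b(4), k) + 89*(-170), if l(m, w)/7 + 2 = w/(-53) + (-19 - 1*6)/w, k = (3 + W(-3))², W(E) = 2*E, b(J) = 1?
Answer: -7233530/477 ≈ -15165.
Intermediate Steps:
k = 9 (k = (3 + 2*(-3))² = (3 - 6)² = (-3)² = 9)
l(m, w) = -14 - 175/w - 7*w/53 (l(m, w) = -14 + 7*(w/(-53) + (-19 - 1*6)/w) = -14 + 7*(w*(-1/53) + (-19 - 6)/w) = -14 + 7*(-w/53 - 25/w) = -14 + 7*(-25/w - w/53) = -14 + (-175/w - 7*w/53) = -14 - 175/w - 7*w/53)
l(b(4), k) + 89*(-170) = (-14 - 175/9 - 7/53*9) + 89*(-170) = (-14 - 175*⅑ - 63/53) - 15130 = (-14 - 175/9 - 63/53) - 15130 = -16520/477 - 15130 = -7233530/477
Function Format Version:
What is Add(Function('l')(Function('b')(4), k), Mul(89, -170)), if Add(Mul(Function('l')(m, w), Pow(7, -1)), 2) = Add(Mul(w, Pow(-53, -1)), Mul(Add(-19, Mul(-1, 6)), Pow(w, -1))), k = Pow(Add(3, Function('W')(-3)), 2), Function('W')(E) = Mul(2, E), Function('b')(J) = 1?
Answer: Rational(-7233530, 477) ≈ -15165.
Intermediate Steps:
k = 9 (k = Pow(Add(3, Mul(2, -3)), 2) = Pow(Add(3, -6), 2) = Pow(-3, 2) = 9)
Function('l')(m, w) = Add(-14, Mul(-175, Pow(w, -1)), Mul(Rational(-7, 53), w)) (Function('l')(m, w) = Add(-14, Mul(7, Add(Mul(w, Pow(-53, -1)), Mul(Add(-19, Mul(-1, 6)), Pow(w, -1))))) = Add(-14, Mul(7, Add(Mul(w, Rational(-1, 53)), Mul(Add(-19, -6), Pow(w, -1))))) = Add(-14, Mul(7, Add(Mul(Rational(-1, 53), w), Mul(-25, Pow(w, -1))))) = Add(-14, Mul(7, Add(Mul(-25, Pow(w, -1)), Mul(Rational(-1, 53), w)))) = Add(-14, Add(Mul(-175, Pow(w, -1)), Mul(Rational(-7, 53), w))) = Add(-14, Mul(-175, Pow(w, -1)), Mul(Rational(-7, 53), w)))
Add(Function('l')(Function('b')(4), k), Mul(89, -170)) = Add(Add(-14, Mul(-175, Pow(9, -1)), Mul(Rational(-7, 53), 9)), Mul(89, -170)) = Add(Add(-14, Mul(-175, Rational(1, 9)), Rational(-63, 53)), -15130) = Add(Add(-14, Rational(-175, 9), Rational(-63, 53)), -15130) = Add(Rational(-16520, 477), -15130) = Rational(-7233530, 477)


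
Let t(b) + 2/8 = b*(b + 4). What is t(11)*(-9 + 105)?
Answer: 15816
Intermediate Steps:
t(b) = -¼ + b*(4 + b) (t(b) = -¼ + b*(b + 4) = -¼ + b*(4 + b))
t(11)*(-9 + 105) = (-¼ + 11² + 4*11)*(-9 + 105) = (-¼ + 121 + 44)*96 = (659/4)*96 = 15816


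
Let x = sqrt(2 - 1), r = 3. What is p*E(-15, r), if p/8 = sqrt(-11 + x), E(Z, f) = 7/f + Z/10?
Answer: 20*I*sqrt(10)/3 ≈ 21.082*I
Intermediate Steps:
E(Z, f) = 7/f + Z/10 (E(Z, f) = 7/f + Z*(1/10) = 7/f + Z/10)
x = 1 (x = sqrt(1) = 1)
p = 8*I*sqrt(10) (p = 8*sqrt(-11 + 1) = 8*sqrt(-10) = 8*(I*sqrt(10)) = 8*I*sqrt(10) ≈ 25.298*I)
p*E(-15, r) = (8*I*sqrt(10))*(7/3 + (1/10)*(-15)) = (8*I*sqrt(10))*(7*(1/3) - 3/2) = (8*I*sqrt(10))*(7/3 - 3/2) = (8*I*sqrt(10))*(5/6) = 20*I*sqrt(10)/3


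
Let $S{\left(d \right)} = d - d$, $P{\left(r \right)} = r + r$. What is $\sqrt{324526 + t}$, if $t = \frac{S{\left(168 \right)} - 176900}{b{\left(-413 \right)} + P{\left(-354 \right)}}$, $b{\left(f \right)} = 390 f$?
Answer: $\frac{8 \sqrt{33177978321639}}{80889} \approx 569.67$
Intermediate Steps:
$P{\left(r \right)} = 2 r$
$S{\left(d \right)} = 0$
$t = \frac{88450}{80889}$ ($t = \frac{0 - 176900}{390 \left(-413\right) + 2 \left(-354\right)} = - \frac{176900}{-161070 - 708} = - \frac{176900}{-161778} = \left(-176900\right) \left(- \frac{1}{161778}\right) = \frac{88450}{80889} \approx 1.0935$)
$\sqrt{324526 + t} = \sqrt{324526 + \frac{88450}{80889}} = \sqrt{\frac{26250672064}{80889}} = \frac{8 \sqrt{33177978321639}}{80889}$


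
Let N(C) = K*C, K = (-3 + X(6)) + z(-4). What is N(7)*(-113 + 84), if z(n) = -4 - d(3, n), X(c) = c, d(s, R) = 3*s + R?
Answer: 1218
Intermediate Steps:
d(s, R) = R + 3*s
z(n) = -13 - n (z(n) = -4 - (n + 3*3) = -4 - (n + 9) = -4 - (9 + n) = -4 + (-9 - n) = -13 - n)
K = -6 (K = (-3 + 6) + (-13 - 1*(-4)) = 3 + (-13 + 4) = 3 - 9 = -6)
N(C) = -6*C
N(7)*(-113 + 84) = (-6*7)*(-113 + 84) = -42*(-29) = 1218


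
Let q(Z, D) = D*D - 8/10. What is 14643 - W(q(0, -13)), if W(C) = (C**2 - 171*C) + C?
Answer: 373644/25 ≈ 14946.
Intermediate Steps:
q(Z, D) = -4/5 + D**2 (q(Z, D) = D**2 - 8*1/10 = D**2 - 4/5 = -4/5 + D**2)
W(C) = C**2 - 170*C
14643 - W(q(0, -13)) = 14643 - (-4/5 + (-13)**2)*(-170 + (-4/5 + (-13)**2)) = 14643 - (-4/5 + 169)*(-170 + (-4/5 + 169)) = 14643 - 841*(-170 + 841/5)/5 = 14643 - 841*(-9)/(5*5) = 14643 - 1*(-7569/25) = 14643 + 7569/25 = 373644/25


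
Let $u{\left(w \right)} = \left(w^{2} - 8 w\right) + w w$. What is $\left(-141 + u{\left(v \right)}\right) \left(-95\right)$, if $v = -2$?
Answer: $11115$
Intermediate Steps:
$u{\left(w \right)} = - 8 w + 2 w^{2}$ ($u{\left(w \right)} = \left(w^{2} - 8 w\right) + w^{2} = - 8 w + 2 w^{2}$)
$\left(-141 + u{\left(v \right)}\right) \left(-95\right) = \left(-141 + 2 \left(-2\right) \left(-4 - 2\right)\right) \left(-95\right) = \left(-141 + 2 \left(-2\right) \left(-6\right)\right) \left(-95\right) = \left(-141 + 24\right) \left(-95\right) = \left(-117\right) \left(-95\right) = 11115$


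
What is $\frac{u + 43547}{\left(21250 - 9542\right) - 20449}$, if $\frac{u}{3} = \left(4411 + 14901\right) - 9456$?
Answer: $- \frac{73115}{8741} \approx -8.3646$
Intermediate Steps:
$u = 29568$ ($u = 3 \left(\left(4411 + 14901\right) - 9456\right) = 3 \left(19312 - 9456\right) = 3 \cdot 9856 = 29568$)
$\frac{u + 43547}{\left(21250 - 9542\right) - 20449} = \frac{29568 + 43547}{\left(21250 - 9542\right) - 20449} = \frac{73115}{\left(21250 - 9542\right) - 20449} = \frac{73115}{11708 - 20449} = \frac{73115}{-8741} = 73115 \left(- \frac{1}{8741}\right) = - \frac{73115}{8741}$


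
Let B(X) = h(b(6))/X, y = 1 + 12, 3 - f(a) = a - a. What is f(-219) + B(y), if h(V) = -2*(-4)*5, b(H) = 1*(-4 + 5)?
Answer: 79/13 ≈ 6.0769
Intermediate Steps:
b(H) = 1 (b(H) = 1*1 = 1)
f(a) = 3 (f(a) = 3 - (a - a) = 3 - 1*0 = 3 + 0 = 3)
h(V) = 40 (h(V) = 8*5 = 40)
y = 13
B(X) = 40/X
f(-219) + B(y) = 3 + 40/13 = 79/13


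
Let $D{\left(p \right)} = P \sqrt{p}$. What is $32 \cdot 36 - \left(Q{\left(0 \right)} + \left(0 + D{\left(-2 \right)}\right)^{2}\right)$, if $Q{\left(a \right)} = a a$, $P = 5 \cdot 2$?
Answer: $1352$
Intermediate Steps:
$P = 10$
$D{\left(p \right)} = 10 \sqrt{p}$
$Q{\left(a \right)} = a^{2}$
$32 \cdot 36 - \left(Q{\left(0 \right)} + \left(0 + D{\left(-2 \right)}\right)^{2}\right) = 32 \cdot 36 - \left(0^{2} + \left(0 + 10 \sqrt{-2}\right)^{2}\right) = 1152 - \left(0 + \left(0 + 10 i \sqrt{2}\right)^{2}\right) = 1152 - \left(0 + \left(10 i \sqrt{2}\right)^{2}\right) = 1152 - \left(0 - 200\right) = 1152 - -200 = 1152 + 200 = 1352$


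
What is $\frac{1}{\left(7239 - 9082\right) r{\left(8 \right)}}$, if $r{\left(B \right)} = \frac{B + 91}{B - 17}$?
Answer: $\frac{1}{20273} \approx 4.9327 \cdot 10^{-5}$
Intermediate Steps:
$r{\left(B \right)} = \frac{91 + B}{-17 + B}$
$\frac{1}{\left(7239 - 9082\right) r{\left(8 \right)}} = \frac{1}{\left(7239 - 9082\right) \frac{91 + 8}{-17 + 8}} = \frac{1}{\left(-1843\right) \frac{1}{-9} \cdot 99} = - \frac{1}{1843 \left(\left(- \frac{1}{9}\right) 99\right)} = - \frac{1}{1843 \left(-11\right)} = \left(- \frac{1}{1843}\right) \left(- \frac{1}{11}\right) = \frac{1}{20273}$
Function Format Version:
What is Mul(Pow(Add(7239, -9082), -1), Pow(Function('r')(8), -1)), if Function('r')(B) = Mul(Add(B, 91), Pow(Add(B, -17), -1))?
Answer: Rational(1, 20273) ≈ 4.9327e-5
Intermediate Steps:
Function('r')(B) = Mul(Pow(Add(-17, B), -1), Add(91, B)) (Function('r')(B) = Mul(Add(91, B), Pow(Add(-17, B), -1)) = Mul(Pow(Add(-17, B), -1), Add(91, B)))
Mul(Pow(Add(7239, -9082), -1), Pow(Function('r')(8), -1)) = Mul(Pow(Add(7239, -9082), -1), Pow(Mul(Pow(Add(-17, 8), -1), Add(91, 8)), -1)) = Mul(Pow(-1843, -1), Pow(Mul(Pow(-9, -1), 99), -1)) = Mul(Rational(-1, 1843), Pow(Mul(Rational(-1, 9), 99), -1)) = Mul(Rational(-1, 1843), Pow(-11, -1)) = Mul(Rational(-1, 1843), Rational(-1, 11)) = Rational(1, 20273)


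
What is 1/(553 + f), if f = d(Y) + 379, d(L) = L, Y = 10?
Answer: 1/942 ≈ 0.0010616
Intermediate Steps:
f = 389 (f = 10 + 379 = 389)
1/(553 + f) = 1/(553 + 389) = 1/942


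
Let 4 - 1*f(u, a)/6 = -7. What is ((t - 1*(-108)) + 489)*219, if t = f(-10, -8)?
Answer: 145197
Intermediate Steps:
f(u, a) = 66 (f(u, a) = 24 - 6*(-7) = 24 + 42 = 66)
t = 66
((t - 1*(-108)) + 489)*219 = ((66 - 1*(-108)) + 489)*219 = ((66 + 108) + 489)*219 = (174 + 489)*219 = 663*219 = 145197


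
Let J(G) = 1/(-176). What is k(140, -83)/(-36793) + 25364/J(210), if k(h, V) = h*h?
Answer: -164246326352/36793 ≈ -4.4641e+6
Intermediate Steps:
k(h, V) = h²
J(G) = -1/176
k(140, -83)/(-36793) + 25364/J(210) = 140²/(-36793) + 25364/(-1/176) = 19600*(-1/36793) + 25364*(-176) = -19600/36793 - 4464064 = -164246326352/36793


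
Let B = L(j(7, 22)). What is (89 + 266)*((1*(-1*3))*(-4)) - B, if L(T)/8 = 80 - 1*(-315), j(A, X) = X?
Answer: 1100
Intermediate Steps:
L(T) = 3160 (L(T) = 8*(80 - 1*(-315)) = 8*(80 + 315) = 8*395 = 3160)
B = 3160
(89 + 266)*((1*(-1*3))*(-4)) - B = (89 + 266)*((1*(-1*3))*(-4)) - 1*3160 = 355*((1*(-3))*(-4)) - 3160 = 355*(-3*(-4)) - 3160 = 355*12 - 3160 = 4260 - 3160 = 1100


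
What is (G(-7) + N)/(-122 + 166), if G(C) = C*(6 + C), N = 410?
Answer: 417/44 ≈ 9.4773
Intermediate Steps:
(G(-7) + N)/(-122 + 166) = (-7*(6 - 7) + 410)/(-122 + 166) = (-7*(-1) + 410)/44 = (7 + 410)*(1/44) = 417*(1/44) = 417/44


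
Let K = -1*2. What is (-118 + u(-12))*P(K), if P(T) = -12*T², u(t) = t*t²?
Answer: 88608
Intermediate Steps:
u(t) = t³
K = -2
(-118 + u(-12))*P(K) = (-118 + (-12)³)*(-12*(-2)²) = (-118 - 1728)*(-12*4) = -1846*(-48) = 88608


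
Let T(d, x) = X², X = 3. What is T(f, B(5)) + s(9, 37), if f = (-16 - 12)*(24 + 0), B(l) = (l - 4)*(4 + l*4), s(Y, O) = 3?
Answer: 12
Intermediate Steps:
B(l) = (-4 + l)*(4 + 4*l)
f = -672 (f = -28*24 = -672)
T(d, x) = 9 (T(d, x) = 3² = 9)
T(f, B(5)) + s(9, 37) = 9 + 3 = 12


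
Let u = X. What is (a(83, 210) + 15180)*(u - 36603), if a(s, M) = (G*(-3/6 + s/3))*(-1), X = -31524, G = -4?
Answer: -1041570994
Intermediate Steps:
u = -31524
a(s, M) = -2 + 4*s/3 (a(s, M) = -4*(-3/6 + s/3)*(-1) = -4*(-3*⅙ + s*(⅓))*(-1) = -4*(-½ + s/3)*(-1) = (2 - 4*s/3)*(-1) = -2 + 4*s/3)
(a(83, 210) + 15180)*(u - 36603) = ((-2 + (4/3)*83) + 15180)*(-31524 - 36603) = ((-2 + 332/3) + 15180)*(-68127) = (326/3 + 15180)*(-68127) = (45866/3)*(-68127) = -1041570994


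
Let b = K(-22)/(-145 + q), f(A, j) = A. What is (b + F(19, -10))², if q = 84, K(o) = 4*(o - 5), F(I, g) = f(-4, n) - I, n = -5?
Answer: 1677025/3721 ≈ 450.69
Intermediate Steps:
F(I, g) = -4 - I
K(o) = -20 + 4*o (K(o) = 4*(-5 + o) = -20 + 4*o)
b = 108/61 (b = (-20 + 4*(-22))/(-145 + 84) = (-20 - 88)/(-61) = -108*(-1/61) = 108/61 ≈ 1.7705)
(b + F(19, -10))² = (108/61 + (-4 - 1*19))² = (108/61 + (-4 - 19))² = (108/61 - 23)² = (-1295/61)² = 1677025/3721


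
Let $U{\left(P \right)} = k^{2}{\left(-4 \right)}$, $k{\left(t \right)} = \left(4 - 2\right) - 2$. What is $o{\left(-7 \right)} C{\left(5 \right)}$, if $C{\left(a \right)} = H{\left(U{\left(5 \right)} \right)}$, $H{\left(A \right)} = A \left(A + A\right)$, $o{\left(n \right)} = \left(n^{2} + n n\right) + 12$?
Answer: $0$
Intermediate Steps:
$o{\left(n \right)} = 12 + 2 n^{2}$ ($o{\left(n \right)} = \left(n^{2} + n^{2}\right) + 12 = 2 n^{2} + 12 = 12 + 2 n^{2}$)
$k{\left(t \right)} = 0$ ($k{\left(t \right)} = 2 - 2 = 0$)
$U{\left(P \right)} = 0$ ($U{\left(P \right)} = 0^{2} = 0$)
$H{\left(A \right)} = 2 A^{2}$ ($H{\left(A \right)} = A 2 A = 2 A^{2}$)
$C{\left(a \right)} = 0$ ($C{\left(a \right)} = 2 \cdot 0^{2} = 2 \cdot 0 = 0$)
$o{\left(-7 \right)} C{\left(5 \right)} = \left(12 + 2 \left(-7\right)^{2}\right) 0 = \left(12 + 2 \cdot 49\right) 0 = \left(12 + 98\right) 0 = 110 \cdot 0 = 0$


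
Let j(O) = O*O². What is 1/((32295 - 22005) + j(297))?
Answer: 1/26208363 ≈ 3.8156e-8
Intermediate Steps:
j(O) = O³
1/((32295 - 22005) + j(297)) = 1/((32295 - 22005) + 297³) = 1/(10290 + 26198073) = 1/26208363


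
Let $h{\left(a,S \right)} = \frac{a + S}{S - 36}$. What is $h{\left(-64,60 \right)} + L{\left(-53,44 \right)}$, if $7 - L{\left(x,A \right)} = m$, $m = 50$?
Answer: $- \frac{259}{6} \approx -43.167$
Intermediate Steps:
$L{\left(x,A \right)} = -43$ ($L{\left(x,A \right)} = 7 - 50 = -43$)
$h{\left(a,S \right)} = \frac{S + a}{-36 + S}$
$h{\left(-64,60 \right)} + L{\left(-53,44 \right)} = \frac{60 - 64}{-36 + 60} - 43 = \frac{1}{24} \left(-4\right) - 43 = - \frac{1}{6} - 43 = - \frac{259}{6}$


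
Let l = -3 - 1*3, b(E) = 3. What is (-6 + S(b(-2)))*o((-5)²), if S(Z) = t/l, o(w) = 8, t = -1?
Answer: -140/3 ≈ -46.667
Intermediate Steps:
l = -6 (l = -3 - 3 = -6)
S(Z) = ⅙ (S(Z) = -1/(-6) = -1*(-⅙) = ⅙)
(-6 + S(b(-2)))*o((-5)²) = (-6 + ⅙)*8 = -35/6*8 = -140/3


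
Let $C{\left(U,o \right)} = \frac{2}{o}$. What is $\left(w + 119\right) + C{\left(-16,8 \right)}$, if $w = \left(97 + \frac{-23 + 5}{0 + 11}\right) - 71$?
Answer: $\frac{6319}{44} \approx 143.61$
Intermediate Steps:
$w = \frac{268}{11}$ ($w = \left(97 - \frac{18}{11}\right) - 71 = \frac{1049}{11} - 71 = \frac{268}{11} \approx 24.364$)
$\left(w + 119\right) + C{\left(-16,8 \right)} = \left(\frac{268}{11} + 119\right) + \frac{2}{8} = \frac{1577}{11} + 2 \cdot \frac{1}{8} = \frac{1577}{11} + \frac{1}{4} = \frac{6319}{44}$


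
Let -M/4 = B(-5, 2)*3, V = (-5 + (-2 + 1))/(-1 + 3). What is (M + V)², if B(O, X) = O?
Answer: 3249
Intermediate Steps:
V = -3 (V = (-5 - 1)/2 = -6*½ = -3)
M = 60 (M = -(-20)*3 = -4*(-15) = 60)
(M + V)² = (60 - 3)² = 57² = 3249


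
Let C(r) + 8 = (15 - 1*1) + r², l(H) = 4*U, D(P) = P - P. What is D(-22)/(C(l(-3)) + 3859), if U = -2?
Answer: 0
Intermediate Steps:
D(P) = 0
l(H) = -8 (l(H) = 4*(-2) = -8)
C(r) = 6 + r² (C(r) = -8 + ((15 - 1*1) + r²) = -8 + ((15 - 1) + r²) = -8 + (14 + r²) = 6 + r²)
D(-22)/(C(l(-3)) + 3859) = 0/((6 + (-8)²) + 3859) = 0/((6 + 64) + 3859) = 0/(70 + 3859) = 0/3929 = 0*(1/3929) = 0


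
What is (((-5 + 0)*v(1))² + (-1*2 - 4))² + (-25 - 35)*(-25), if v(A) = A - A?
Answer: 1536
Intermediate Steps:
v(A) = 0
(((-5 + 0)*v(1))² + (-1*2 - 4))² + (-25 - 35)*(-25) = (((-5 + 0)*0)² + (-1*2 - 4))² + (-25 - 35)*(-25) = ((-5*0)² + (-2 - 4))² - 60*(-25) = (0² - 6)² + 1500 = (0 - 6)² + 1500 = (-6)² + 1500 = 36 + 1500 = 1536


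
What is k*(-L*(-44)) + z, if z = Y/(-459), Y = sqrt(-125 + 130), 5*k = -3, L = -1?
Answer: 132/5 - sqrt(5)/459 ≈ 26.395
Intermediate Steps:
k = -3/5 (k = (1/5)*(-3) = -3/5 ≈ -0.60000)
Y = sqrt(5) ≈ 2.2361
z = -sqrt(5)/459 (z = sqrt(5)/(-459) = sqrt(5)*(-1/459) = -sqrt(5)/459 ≈ -0.0048716)
k*(-L*(-44)) + z = -(-3)*(-1*(-44))/5 - sqrt(5)/459 = -(-3)*44/5 - sqrt(5)/459 = -3/5*(-44) - sqrt(5)/459 = 132/5 - sqrt(5)/459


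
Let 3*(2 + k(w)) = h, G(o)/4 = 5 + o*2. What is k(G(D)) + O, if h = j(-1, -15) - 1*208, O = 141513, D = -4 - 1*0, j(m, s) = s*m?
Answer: 424340/3 ≈ 1.4145e+5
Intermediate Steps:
j(m, s) = m*s
D = -4 (D = -4 + 0 = -4)
G(o) = 20 + 8*o (G(o) = 4*(5 + o*2) = 4*(5 + 2*o) = 20 + 8*o)
h = -193 (h = -1*(-15) - 1*208 = 15 - 208 = -193)
k(w) = -199/3 (k(w) = -2 + (⅓)*(-193) = -2 - 193/3 = -199/3)
k(G(D)) + O = -199/3 + 141513 = 424340/3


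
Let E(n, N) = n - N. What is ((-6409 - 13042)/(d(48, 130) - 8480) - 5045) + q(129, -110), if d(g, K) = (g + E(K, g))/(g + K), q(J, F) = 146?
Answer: -3695323706/754655 ≈ -4896.7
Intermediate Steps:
d(g, K) = K/(K + g) (d(g, K) = (g + (K - g))/(g + K) = K/(K + g))
((-6409 - 13042)/(d(48, 130) - 8480) - 5045) + q(129, -110) = ((-6409 - 13042)/(130/(130 + 48) - 8480) - 5045) + 146 = (-19451/(130/178 - 8480) - 5045) + 146 = (-19451/(130*(1/178) - 8480) - 5045) + 146 = (-19451/(65/89 - 8480) - 5045) + 146 = (-19451/(-754655/89) - 5045) + 146 = (-19451*(-89/754655) - 5045) + 146 = (1731139/754655 - 5045) + 146 = -3805503336/754655 + 146 = -3695323706/754655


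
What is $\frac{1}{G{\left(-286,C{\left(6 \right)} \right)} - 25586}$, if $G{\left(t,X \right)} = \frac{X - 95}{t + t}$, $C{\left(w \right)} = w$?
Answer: $- \frac{572}{14635103} \approx -3.9084 \cdot 10^{-5}$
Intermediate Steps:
$G{\left(t,X \right)} = \frac{-95 + X}{2 t}$
$\frac{1}{G{\left(-286,C{\left(6 \right)} \right)} - 25586} = \frac{1}{\frac{-95 + 6}{2 \left(-286\right)} - 25586} = \frac{1}{\frac{1}{2} \left(- \frac{1}{286}\right) \left(-89\right) - 25586} = \frac{1}{\frac{89}{572} - 25586} = \frac{1}{- \frac{14635103}{572}} = - \frac{572}{14635103}$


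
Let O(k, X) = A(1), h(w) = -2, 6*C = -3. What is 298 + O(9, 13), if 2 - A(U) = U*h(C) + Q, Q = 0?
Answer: 302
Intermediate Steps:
C = -1/2 (C = (1/6)*(-3) = -1/2 ≈ -0.50000)
A(U) = 2 + 2*U (A(U) = 2 - (U*(-2) + 0) = 2 - (-2*U + 0) = 2 - (-2)*U = 2 + 2*U)
O(k, X) = 4 (O(k, X) = 2 + 2*1 = 2 + 2 = 4)
298 + O(9, 13) = 298 + 4 = 302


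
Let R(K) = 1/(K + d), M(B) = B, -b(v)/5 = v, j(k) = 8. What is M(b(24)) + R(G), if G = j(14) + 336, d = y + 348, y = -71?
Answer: -74519/621 ≈ -120.00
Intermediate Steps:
b(v) = -5*v
d = 277 (d = -71 + 348 = 277)
G = 344 (G = 8 + 336 = 344)
R(K) = 1/(277 + K) (R(K) = 1/(K + 277) = 1/(277 + K))
M(b(24)) + R(G) = -5*24 + 1/(277 + 344) = -120 + 1/621 = -74519/621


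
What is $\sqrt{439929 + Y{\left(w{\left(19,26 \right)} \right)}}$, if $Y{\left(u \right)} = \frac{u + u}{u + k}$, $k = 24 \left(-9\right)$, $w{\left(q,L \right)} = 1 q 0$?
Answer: $3 \sqrt{48881} \approx 663.27$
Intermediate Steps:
$w{\left(q,L \right)} = 0$ ($w{\left(q,L \right)} = q 0 = 0$)
$k = -216$
$Y{\left(u \right)} = \frac{2 u}{-216 + u}$ ($Y{\left(u \right)} = \frac{u + u}{u - 216} = \frac{2 u}{-216 + u}$)
$\sqrt{439929 + Y{\left(w{\left(19,26 \right)} \right)}} = \sqrt{439929 + 2 \cdot 0 \frac{1}{-216 + 0}} = \sqrt{439929 + 2 \cdot 0 \frac{1}{-216}} = \sqrt{439929 + 2 \cdot 0 \left(- \frac{1}{216}\right)} = \sqrt{439929 + 0} = \sqrt{439929} = 3 \sqrt{48881}$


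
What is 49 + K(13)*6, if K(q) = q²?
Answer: 1063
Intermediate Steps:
49 + K(13)*6 = 49 + 13²*6 = 49 + 169*6 = 49 + 1014 = 1063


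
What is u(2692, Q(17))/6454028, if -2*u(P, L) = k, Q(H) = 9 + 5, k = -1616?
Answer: 202/1613507 ≈ 0.00012519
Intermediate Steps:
Q(H) = 14
u(P, L) = 808 (u(P, L) = -½*(-1616) = 808)
u(2692, Q(17))/6454028 = 808/6454028 = 808*(1/6454028) = 202/1613507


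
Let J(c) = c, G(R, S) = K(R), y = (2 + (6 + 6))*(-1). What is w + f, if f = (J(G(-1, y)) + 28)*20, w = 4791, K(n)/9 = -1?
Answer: 5171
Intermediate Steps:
K(n) = -9 (K(n) = 9*(-1) = -9)
y = -14 (y = (2 + 12)*(-1) = 14*(-1) = -14)
G(R, S) = -9
f = 380 (f = (-9 + 28)*20 = 19*20 = 380)
w + f = 4791 + 380 = 5171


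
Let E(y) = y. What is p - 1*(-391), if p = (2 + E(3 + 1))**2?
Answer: 427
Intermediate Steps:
p = 36 (p = (2 + (3 + 1))**2 = (2 + 4)**2 = 6**2 = 36)
p - 1*(-391) = 36 - 1*(-391) = 36 + 391 = 427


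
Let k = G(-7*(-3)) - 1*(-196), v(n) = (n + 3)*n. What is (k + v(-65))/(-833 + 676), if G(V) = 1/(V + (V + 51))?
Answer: -393019/14601 ≈ -26.917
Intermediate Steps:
v(n) = n*(3 + n) (v(n) = (3 + n)*n = n*(3 + n))
G(V) = 1/(51 + 2*V) (G(V) = 1/(V + (51 + V)) = 1/(51 + 2*V))
k = 18229/93 (k = 1/(51 + 2*(-7*(-3))) - 1*(-196) = 1/(51 + 2*21) + 196 = 1/(51 + 42) + 196 = 1/93 + 196 = 18229/93 ≈ 196.01)
(k + v(-65))/(-833 + 676) = (18229/93 - 65*(3 - 65))/(-833 + 676) = (18229/93 - 65*(-62))/(-157) = (18229/93 + 4030)*(-1/157) = (393019/93)*(-1/157) = -393019/14601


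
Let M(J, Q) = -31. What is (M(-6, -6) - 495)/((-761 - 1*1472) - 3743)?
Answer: 263/2988 ≈ 0.088019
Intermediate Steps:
(M(-6, -6) - 495)/((-761 - 1*1472) - 3743) = (-31 - 495)/((-761 - 1*1472) - 3743) = -526/((-761 - 1472) - 3743) = -526/(-2233 - 3743) = -526/(-5976) = -526*(-1/5976) = 263/2988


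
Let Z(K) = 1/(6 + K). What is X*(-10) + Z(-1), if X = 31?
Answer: -1549/5 ≈ -309.80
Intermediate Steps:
X*(-10) + Z(-1) = 31*(-10) + 1/(6 - 1) = -310 + 1/5 = -1549/5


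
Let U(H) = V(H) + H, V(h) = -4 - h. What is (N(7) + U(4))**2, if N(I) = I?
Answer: 9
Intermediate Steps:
U(H) = -4 (U(H) = (-4 - H) + H = -4)
(N(7) + U(4))**2 = (7 - 4)**2 = 3**2 = 9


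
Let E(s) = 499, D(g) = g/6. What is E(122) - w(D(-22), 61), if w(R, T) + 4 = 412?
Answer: 91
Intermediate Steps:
D(g) = g/6 (D(g) = g*(⅙) = g/6)
w(R, T) = 408 (w(R, T) = -4 + 412 = 408)
E(122) - w(D(-22), 61) = 499 - 1*408 = 499 - 408 = 91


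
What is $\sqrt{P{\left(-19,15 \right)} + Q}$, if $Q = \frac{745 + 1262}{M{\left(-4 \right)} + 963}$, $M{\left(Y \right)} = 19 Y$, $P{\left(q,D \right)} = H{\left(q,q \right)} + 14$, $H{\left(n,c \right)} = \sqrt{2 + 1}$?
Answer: $\frac{\sqrt{12794975 + 786769 \sqrt{3}}}{887} \approx 4.242$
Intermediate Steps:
$H{\left(n,c \right)} = \sqrt{3}$
$P{\left(q,D \right)} = 14 + \sqrt{3}$ ($P{\left(q,D \right)} = \sqrt{3} + 14 = 14 + \sqrt{3}$)
$Q = \frac{2007}{887}$ ($Q = \frac{745 + 1262}{19 \left(-4\right) + 963} = \frac{2007}{-76 + 963} = \frac{2007}{887} \approx 2.2627$)
$\sqrt{P{\left(-19,15 \right)} + Q} = \sqrt{\left(14 + \sqrt{3}\right) + \frac{2007}{887}} = \sqrt{\frac{14425}{887} + \sqrt{3}}$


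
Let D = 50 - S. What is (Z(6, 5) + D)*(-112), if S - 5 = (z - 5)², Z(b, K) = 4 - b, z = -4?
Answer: 4256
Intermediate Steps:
S = 86 (S = 5 + (-4 - 5)² = 5 + (-9)² = 5 + 81 = 86)
D = -36 (D = 50 - 1*86 = 50 - 86 = -36)
(Z(6, 5) + D)*(-112) = ((4 - 1*6) - 36)*(-112) = ((4 - 6) - 36)*(-112) = (-2 - 36)*(-112) = -38*(-112) = 4256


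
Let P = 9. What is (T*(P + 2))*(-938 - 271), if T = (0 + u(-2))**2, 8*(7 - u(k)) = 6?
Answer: -8311875/16 ≈ -5.1949e+5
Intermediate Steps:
u(k) = 25/4 (u(k) = 7 - 1/8*6 = 7 - 3/4 = 25/4)
T = 625/16 (T = (0 + 25/4)**2 = (25/4)**2 = 625/16 ≈ 39.063)
(T*(P + 2))*(-938 - 271) = (625*(9 + 2)/16)*(-938 - 271) = ((625/16)*11)*(-1209) = (6875/16)*(-1209) = -8311875/16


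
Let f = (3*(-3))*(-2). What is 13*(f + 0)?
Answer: 234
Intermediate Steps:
f = 18 (f = -9*(-2) = 18)
13*(f + 0) = 13*(18 + 0) = 13*18 = 234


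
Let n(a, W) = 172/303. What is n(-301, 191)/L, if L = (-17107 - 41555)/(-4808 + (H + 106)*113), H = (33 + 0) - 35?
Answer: -597184/8887293 ≈ -0.067195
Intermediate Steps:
n(a, W) = 172/303 (n(a, W) = 172*(1/303) = 172/303)
H = -2 (H = 33 - 35 = -2)
L = -29331/3472 (L = (-17107 - 41555)/(-4808 + (-2 + 106)*113) = -58662/(-4808 + 104*113) = -58662/(-4808 + 11752) = -58662/6944 = -58662*1/6944 = -29331/3472 ≈ -8.4479)
n(-301, 191)/L = 172/(303*(-29331/3472)) = (172/303)*(-3472/29331) = -597184/8887293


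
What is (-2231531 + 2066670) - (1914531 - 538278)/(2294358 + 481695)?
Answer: -152554749962/925351 ≈ -1.6486e+5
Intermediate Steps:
(-2231531 + 2066670) - (1914531 - 538278)/(2294358 + 481695) = -164861 - 1376253/2776053 = -164861 - 1*458751/925351 = -164861 - 458751/925351 = -152554749962/925351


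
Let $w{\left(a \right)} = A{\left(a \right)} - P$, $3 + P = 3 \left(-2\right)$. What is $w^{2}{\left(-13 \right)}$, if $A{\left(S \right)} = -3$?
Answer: $36$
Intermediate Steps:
$P = -9$ ($P = -3 + 3 \left(-2\right) = -3 - 6 = -9$)
$w{\left(a \right)} = 6$ ($w{\left(a \right)} = -3 - -9 = -3 + 9 = 6$)
$w^{2}{\left(-13 \right)} = 6^{2} = 36$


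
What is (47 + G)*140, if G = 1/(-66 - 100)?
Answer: 546070/83 ≈ 6579.2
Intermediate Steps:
G = -1/166 (G = 1/(-166) = -1/166 ≈ -0.0060241)
(47 + G)*140 = (47 - 1/166)*140 = (7801/166)*140 = 546070/83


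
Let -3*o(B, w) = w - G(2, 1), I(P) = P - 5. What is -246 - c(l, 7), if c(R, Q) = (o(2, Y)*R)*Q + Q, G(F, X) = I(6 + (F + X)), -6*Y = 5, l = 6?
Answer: -962/3 ≈ -320.67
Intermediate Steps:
Y = -5/6 (Y = -1/6*5 = -5/6 ≈ -0.83333)
I(P) = -5 + P
G(F, X) = 1 + F + X (G(F, X) = -5 + (6 + (F + X)) = -5 + (6 + F + X) = 1 + F + X)
o(B, w) = 4/3 - w/3 (o(B, w) = -(w - (1 + 2 + 1))/3 = -(w - 1*4)/3 = -(w - 4)/3 = -(-4 + w)/3 = 4/3 - w/3)
c(R, Q) = Q + 29*Q*R/18 (c(R, Q) = ((4/3 - 1/3*(-5/6))*R)*Q + Q = ((4/3 + 5/18)*R)*Q + Q = (29*R/18)*Q + Q = 29*Q*R/18 + Q = Q + 29*Q*R/18)
-246 - c(l, 7) = -246 - 7*(18 + 29*6)/18 = -246 - 7*(18 + 174)/18 = -246 - 7*192/18 = -246 - 1*224/3 = -246 - 224/3 = -962/3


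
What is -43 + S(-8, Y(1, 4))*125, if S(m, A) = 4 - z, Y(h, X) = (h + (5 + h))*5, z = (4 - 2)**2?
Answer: -43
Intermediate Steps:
z = 4 (z = 2**2 = 4)
Y(h, X) = 25 + 10*h (Y(h, X) = (5 + 2*h)*5 = 25 + 10*h)
S(m, A) = 0 (S(m, A) = 4 - 1*4 = 4 - 4 = 0)
-43 + S(-8, Y(1, 4))*125 = -43 + 0*125 = -43 + 0 = -43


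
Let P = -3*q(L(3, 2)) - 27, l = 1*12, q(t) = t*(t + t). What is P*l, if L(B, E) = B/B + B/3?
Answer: -612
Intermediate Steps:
L(B, E) = 1 + B/3 (L(B, E) = 1 + B*(⅓) = 1 + B/3)
q(t) = 2*t² (q(t) = t*(2*t) = 2*t²)
l = 12
P = -51 (P = -6*(1 + (⅓)*3)² - 27 = -6*(1 + 1)² - 27 = -6*2² - 27 = -6*4 - 27 = -3*8 - 27 = -24 - 27 = -51)
P*l = -51*12 = -612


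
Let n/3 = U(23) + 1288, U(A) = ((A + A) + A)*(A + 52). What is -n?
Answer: -19389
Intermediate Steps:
U(A) = 3*A*(52 + A) (U(A) = (2*A + A)*(52 + A) = (3*A)*(52 + A) = 3*A*(52 + A))
n = 19389 (n = 3*(3*23*(52 + 23) + 1288) = 3*(3*23*75 + 1288) = 3*(5175 + 1288) = 3*6463 = 19389)
-n = -1*19389 = -19389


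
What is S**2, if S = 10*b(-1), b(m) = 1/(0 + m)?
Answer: 100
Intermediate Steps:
b(m) = 1/m
S = -10 (S = 10/(-1) = 10*(-1) = -10)
S**2 = (-10)**2 = 100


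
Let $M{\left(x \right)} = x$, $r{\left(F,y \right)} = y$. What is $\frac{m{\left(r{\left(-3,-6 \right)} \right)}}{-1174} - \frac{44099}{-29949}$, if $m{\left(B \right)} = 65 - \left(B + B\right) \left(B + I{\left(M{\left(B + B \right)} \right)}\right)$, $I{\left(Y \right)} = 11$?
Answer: $\frac{48028601}{35160126} \approx 1.366$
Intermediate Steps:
$m{\left(B \right)} = 65 - 2 B \left(11 + B\right)$ ($m{\left(B \right)} = 65 - \left(B + B\right) \left(B + 11\right) = 65 - 2 B \left(11 + B\right)$)
$\frac{m{\left(r{\left(-3,-6 \right)} \right)}}{-1174} - \frac{44099}{-29949} = \frac{65 - -132 - 2 \left(-6\right)^{2}}{-1174} - \frac{44099}{-29949} = \left(65 + 132 - 72\right) \left(- \frac{1}{1174}\right) - - \frac{44099}{29949} = \left(65 + 132 - 72\right) \left(- \frac{1}{1174}\right) + \frac{44099}{29949} = 125 \left(- \frac{1}{1174}\right) + \frac{44099}{29949} = - \frac{125}{1174} + \frac{44099}{29949} = \frac{48028601}{35160126}$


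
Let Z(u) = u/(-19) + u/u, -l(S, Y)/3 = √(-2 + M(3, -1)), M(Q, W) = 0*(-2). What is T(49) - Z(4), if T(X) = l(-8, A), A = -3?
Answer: -15/19 - 3*I*√2 ≈ -0.78947 - 4.2426*I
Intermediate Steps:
M(Q, W) = 0
l(S, Y) = -3*I*√2 (l(S, Y) = -3*√(-2 + 0) = -3*I*√2)
Z(u) = 1 - u/19 (Z(u) = u*(-1/19) + 1 = -u/19 + 1 = 1 - u/19)
T(X) = -3*I*√2
T(49) - Z(4) = -3*I*√2 - (1 - 1/19*4) = -3*I*√2 - (1 - 4/19) = -3*I*√2 - 1*15/19 = -3*I*√2 - 15/19 = -15/19 - 3*I*√2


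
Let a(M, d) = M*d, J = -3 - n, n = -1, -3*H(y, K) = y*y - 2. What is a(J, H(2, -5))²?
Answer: 16/9 ≈ 1.7778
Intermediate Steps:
H(y, K) = ⅔ - y²/3 (H(y, K) = -(y*y - 2)/3 = -(y² - 2)/3 = -(-2 + y²)/3 = ⅔ - y²/3)
J = -2 (J = -3 - 1*(-1) = -3 + 1 = -2)
a(J, H(2, -5))² = (-2*(⅔ - ⅓*2²))² = (-2*(⅔ - ⅓*4))² = (-2*(⅔ - 4/3))² = (-2*(-⅔))² = (4/3)² = 16/9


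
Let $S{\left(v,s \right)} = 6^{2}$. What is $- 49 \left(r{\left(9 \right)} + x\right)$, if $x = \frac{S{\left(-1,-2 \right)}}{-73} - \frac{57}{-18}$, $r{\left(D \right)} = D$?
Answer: $- \frac{250537}{438} \approx -572.0$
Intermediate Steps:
$S{\left(v,s \right)} = 36$
$x = \frac{1171}{438}$ ($x = \frac{36}{-73} - \frac{57}{-18} = 36 \left(- \frac{1}{73}\right) - - \frac{19}{6} = - \frac{36}{73} + \frac{19}{6} = \frac{1171}{438} \approx 2.6735$)
$- 49 \left(r{\left(9 \right)} + x\right) = - 49 \left(9 + \frac{1171}{438}\right) = \left(-49\right) \frac{5113}{438} = - \frac{250537}{438}$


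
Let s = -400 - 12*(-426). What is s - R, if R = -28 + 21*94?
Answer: 2766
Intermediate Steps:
R = 1946 (R = -28 + 1974 = 1946)
s = 4712 (s = -400 - 1*(-5112) = -400 + 5112 = 4712)
s - R = 4712 - 1*1946 = 4712 - 1946 = 2766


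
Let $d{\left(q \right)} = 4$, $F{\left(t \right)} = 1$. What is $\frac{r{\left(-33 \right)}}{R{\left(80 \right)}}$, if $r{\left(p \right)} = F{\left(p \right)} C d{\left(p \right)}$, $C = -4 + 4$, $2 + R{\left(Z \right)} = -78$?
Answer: $0$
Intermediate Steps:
$R{\left(Z \right)} = -80$ ($R{\left(Z \right)} = -2 - 78 = -80$)
$C = 0$
$r{\left(p \right)} = 0$ ($r{\left(p \right)} = 1 \cdot 0 \cdot 4 = 0 \cdot 4 = 0$)
$\frac{r{\left(-33 \right)}}{R{\left(80 \right)}} = \frac{0}{-80} = 0 \left(- \frac{1}{80}\right) = 0$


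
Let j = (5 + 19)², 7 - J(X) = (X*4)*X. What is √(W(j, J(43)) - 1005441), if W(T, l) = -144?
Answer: I*√1005585 ≈ 1002.8*I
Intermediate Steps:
J(X) = 7 - 4*X² (J(X) = 7 - X*4*X = 7 - 4*X*X = 7 - 4*X²)
j = 576 (j = 24² = 576)
√(W(j, J(43)) - 1005441) = √(-144 - 1005441) = √(-1005585) = I*√1005585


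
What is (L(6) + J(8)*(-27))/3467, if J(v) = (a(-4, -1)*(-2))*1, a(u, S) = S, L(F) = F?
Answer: -48/3467 ≈ -0.013845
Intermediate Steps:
J(v) = 2 (J(v) = -1*(-2)*1 = 2*1 = 2)
(L(6) + J(8)*(-27))/3467 = (6 + 2*(-27))/3467 = (6 - 54)*(1/3467) = -48*1/3467 = -48/3467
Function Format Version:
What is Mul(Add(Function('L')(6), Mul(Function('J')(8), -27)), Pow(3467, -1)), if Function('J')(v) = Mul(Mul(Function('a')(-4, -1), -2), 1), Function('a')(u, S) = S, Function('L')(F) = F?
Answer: Rational(-48, 3467) ≈ -0.013845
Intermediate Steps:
Function('J')(v) = 2 (Function('J')(v) = Mul(Mul(-1, -2), 1) = Mul(2, 1) = 2)
Mul(Add(Function('L')(6), Mul(Function('J')(8), -27)), Pow(3467, -1)) = Mul(Add(6, Mul(2, -27)), Pow(3467, -1)) = Mul(Add(6, -54), Rational(1, 3467)) = Mul(-48, Rational(1, 3467)) = Rational(-48, 3467)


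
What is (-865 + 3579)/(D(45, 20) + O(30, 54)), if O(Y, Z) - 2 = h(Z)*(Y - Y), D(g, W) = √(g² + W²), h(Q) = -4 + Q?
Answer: -5428/2421 + 13570*√97/2421 ≈ 52.962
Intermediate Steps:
D(g, W) = √(W² + g²)
O(Y, Z) = 2 (O(Y, Z) = 2 + (-4 + Z)*(Y - Y) = 2 + (-4 + Z)*0 = 2 + 0 = 2)
(-865 + 3579)/(D(45, 20) + O(30, 54)) = (-865 + 3579)/(√(20² + 45²) + 2) = 2714/(√(400 + 2025) + 2) = 2714/(√2425 + 2) = 2714/(5*√97 + 2) = 2714/(2 + 5*√97)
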